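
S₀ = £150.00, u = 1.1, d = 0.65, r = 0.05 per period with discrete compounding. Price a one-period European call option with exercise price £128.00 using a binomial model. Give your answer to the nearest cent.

£31.32

Risk-neutral probability p = (1 + 0.05 − 0.65)/(1.1 − 0.65) = 0.4000/0.4500 = 0.8889
Terminal stock prices: S_u = 165, S_d = 97.5
Terminal payoffs (S − K): max(37, 0) = 37, max(-30.5, 0) = 0
Node 0 (S = 150): V_0 = 1/1.05·[0.8889·37.0000 + 0.1111·0.0000] = 31.3228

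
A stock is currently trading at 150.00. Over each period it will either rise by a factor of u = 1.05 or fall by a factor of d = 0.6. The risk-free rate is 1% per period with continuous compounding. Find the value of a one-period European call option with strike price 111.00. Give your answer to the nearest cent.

Risk-neutral probability p = (e^0.01 − 0.6)/(1.05 − 0.6) = 0.4101/0.4500 = 0.9112
Terminal stock prices: S_u = 157.5, S_d = 90
Terminal payoffs (S − K): max(46.5, 0) = 46.5, max(-21, 0) = 0
Node 0 (S = 150): V_0 = e^(−0.01)·[0.9112·46.5000 + 0.0888·0.0000] = 41.9502

41.95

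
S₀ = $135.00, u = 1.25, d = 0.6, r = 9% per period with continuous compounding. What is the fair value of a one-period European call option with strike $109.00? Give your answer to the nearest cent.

$41.52

Risk-neutral probability p = (e^0.09 − 0.6)/(1.25 − 0.6) = 0.4942/0.6500 = 0.7603
Terminal stock prices: S_u = 168.8, S_d = 81
Terminal payoffs (S − K): max(59.75, 0) = 59.75, max(-28, 0) = 0
Node 0 (S = 135): V_0 = e^(−0.09)·[0.7603·59.7500 + 0.2397·0.0000] = 41.5163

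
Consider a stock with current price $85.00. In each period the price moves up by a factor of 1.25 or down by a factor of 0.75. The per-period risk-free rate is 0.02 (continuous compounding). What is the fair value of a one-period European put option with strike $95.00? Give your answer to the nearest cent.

Risk-neutral probability p = (e^0.02 − 0.75)/(1.25 − 0.75) = 0.2702/0.5000 = 0.5404
Terminal stock prices: S_u = 106.2, S_d = 63.75
Terminal payoffs (K − S): max(-11.25, 0) = 0, max(31.25, 0) = 31.25
Node 0 (S = 85): V_0 = e^(−0.02)·[0.5404·0.0000 + 0.4596·31.2500] = 14.0780

$14.08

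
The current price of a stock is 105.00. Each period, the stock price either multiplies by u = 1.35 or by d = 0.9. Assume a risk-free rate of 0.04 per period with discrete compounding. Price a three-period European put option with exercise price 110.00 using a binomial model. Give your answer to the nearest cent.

Risk-neutral probability p = (1 + 0.04 − 0.9)/(1.35 − 0.9) = 0.1400/0.4500 = 0.3111
Terminal stock prices: S_uuu = 258.3, S_uud = 172.2, S_udd = 114.8, S_ddd = 76.55
Terminal payoffs (K − S): max(-148.3, 0) = 0, max(-62.23, 0) = 0, max(-4.818, 0) = 0, max(33.45, 0) = 33.45
Node uu (S = 191.4): V_uu = 1/1.04·[0.3111·0.0000 + 0.6889·0.0000] = 0.0000
Node ud (S = 127.6): V_ud = 1/1.04·[0.3111·0.0000 + 0.6889·0.0000] = 0.0000
Node dd (S = 85.05): V_dd = 1/1.04·[0.3111·0.0000 + 0.6889·33.4550] = 22.1604
Node u (S = 141.8): V_u = 1/1.04·[0.3111·0.0000 + 0.6889·0.0000] = 0.0000
Node d (S = 94.5): V_d = 1/1.04·[0.3111·0.0000 + 0.6889·22.1604] = 14.6789
Node 0 (S = 105): V_0 = 1/1.04·[0.3111·0.0000 + 0.6889·14.6789] = 9.7232

9.72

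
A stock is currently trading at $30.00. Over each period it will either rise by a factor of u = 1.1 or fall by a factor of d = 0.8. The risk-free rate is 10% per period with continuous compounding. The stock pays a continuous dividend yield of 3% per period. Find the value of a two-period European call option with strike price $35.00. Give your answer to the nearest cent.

Per-period risk-free factor R = e^0.1 = 1.1052; dividend-adjusted growth = e^(0.1−0.03) = 1.0725.
Risk-neutral probability p = (1.0725 − 0.8)/(1.1 − 0.8) = 0.2725/0.3000 = 0.9084
Terminal stock prices: S_uu = 36.3, S_ud = 26.4, S_dd = 19.2
Terminal payoffs (S − K): max(1.3, 0) = 1.3, max(-8.6, 0) = 0, max(-15.8, 0) = 0
Node u (S = 33): V_u = e^(−0.1)·[0.9084·1.3000 + 0.0916·0.0000] = 1.0685
Node d (S = 24): V_d = e^(−0.1)·[0.9084·0.0000 + 0.0916·0.0000] = 0.0000
Node 0 (S = 30): V_0 = e^(−0.1)·[0.9084·1.0685 + 0.0916·0.0000] = 0.8782

$0.88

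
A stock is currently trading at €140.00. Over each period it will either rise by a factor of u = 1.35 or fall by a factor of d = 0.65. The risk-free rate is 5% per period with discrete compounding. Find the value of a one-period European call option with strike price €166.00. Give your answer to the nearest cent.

Risk-neutral probability p = (1 + 0.05 − 0.65)/(1.35 − 0.65) = 0.4000/0.7000 = 0.5714
Terminal stock prices: S_u = 189, S_d = 91
Terminal payoffs (S − K): max(23, 0) = 23, max(-75, 0) = 0
Node 0 (S = 140): V_0 = 1/1.05·[0.5714·23.0000 + 0.4286·0.0000] = 12.5170

€12.52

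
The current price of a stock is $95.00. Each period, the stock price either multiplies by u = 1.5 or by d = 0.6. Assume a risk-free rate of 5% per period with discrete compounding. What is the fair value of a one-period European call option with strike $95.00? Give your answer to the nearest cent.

Risk-neutral probability p = (1 + 0.05 − 0.6)/(1.5 − 0.6) = 0.4500/0.9000 = 0.5000
Terminal stock prices: S_u = 142.5, S_d = 57
Terminal payoffs (S − K): max(47.5, 0) = 47.5, max(-38, 0) = 0
Node 0 (S = 95): V_0 = 1/1.05·[0.5000·47.5000 + 0.5000·0.0000] = 22.6190

$22.62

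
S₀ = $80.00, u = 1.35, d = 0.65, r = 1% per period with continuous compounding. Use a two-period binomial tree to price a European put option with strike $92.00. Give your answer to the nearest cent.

$24.13

Risk-neutral probability p = (e^0.01 − 0.65)/(1.35 − 0.65) = 0.3601/0.7000 = 0.5144
Terminal stock prices: S_uu = 145.8, S_ud = 70.2, S_dd = 33.8
Terminal payoffs (K − S): max(-53.8, 0) = 0, max(21.8, 0) = 21.8, max(58.2, 0) = 58.2
Node u (S = 108): V_u = e^(−0.01)·[0.5144·0.0000 + 0.4856·21.8000] = 10.4817
Node d (S = 52): V_d = e^(−0.01)·[0.5144·21.8000 + 0.4856·58.2000] = 39.0846
Node 0 (S = 80): V_0 = e^(−0.01)·[0.5144·10.4817 + 0.4856·39.0846] = 24.1300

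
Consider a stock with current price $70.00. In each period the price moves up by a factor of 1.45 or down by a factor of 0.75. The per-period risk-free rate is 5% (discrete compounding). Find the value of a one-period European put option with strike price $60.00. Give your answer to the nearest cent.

$4.08

Risk-neutral probability p = (1 + 0.05 − 0.75)/(1.45 − 0.75) = 0.3000/0.7000 = 0.4286
Terminal stock prices: S_u = 101.5, S_d = 52.5
Terminal payoffs (K − S): max(-41.5, 0) = 0, max(7.5, 0) = 7.5
Node 0 (S = 70): V_0 = 1/1.05·[0.4286·0.0000 + 0.5714·7.5000] = 4.0816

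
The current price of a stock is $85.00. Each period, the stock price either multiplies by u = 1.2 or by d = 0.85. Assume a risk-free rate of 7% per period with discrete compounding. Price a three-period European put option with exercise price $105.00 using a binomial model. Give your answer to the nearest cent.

$9.20

Risk-neutral probability p = (1 + 0.07 − 0.85)/(1.2 − 0.85) = 0.2200/0.3500 = 0.6286
Terminal stock prices: S_uuu = 146.9, S_uud = 104, S_udd = 73.69, S_ddd = 52.2
Terminal payoffs (K − S): max(-41.88, 0) = 0, max(0.96, 0) = 0.96, max(31.31, 0) = 31.31, max(52.8, 0) = 52.8
Node uu (S = 122.4): V_uu = 1/1.07·[0.6286·0.0000 + 0.3714·0.9600] = 0.3332
Node ud (S = 86.7): V_ud = 1/1.07·[0.6286·0.9600 + 0.3714·31.3050] = 11.4308
Node dd (S = 61.41): V_dd = 1/1.07·[0.6286·31.3050 + 0.3714·52.7994] = 36.7183
Node u (S = 102): V_u = 1/1.07·[0.6286·0.3332 + 0.3714·11.4308] = 4.1637
Node d (S = 72.25): V_d = 1/1.07·[0.6286·11.4308 + 0.3714·36.7183] = 19.4611
Node 0 (S = 85): V_0 = 1/1.07·[0.6286·4.1637 + 0.3714·19.4611] = 9.2015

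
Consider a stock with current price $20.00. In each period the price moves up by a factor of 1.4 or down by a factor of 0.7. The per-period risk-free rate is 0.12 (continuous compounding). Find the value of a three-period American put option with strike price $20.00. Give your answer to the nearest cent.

Risk-neutral probability p = (e^0.12 − 0.7)/(1.4 − 0.7) = 0.4275/0.7000 = 0.6107
Terminal stock prices: S_uuu = 54.88, S_uud = 27.44, S_udd = 13.72, S_ddd = 6.86
Terminal payoffs (K − S): max(-34.88, 0) = 0, max(-7.44, 0) = 0, max(6.28, 0) = 6.28, max(13.14, 0) = 13.14
Node uu (S = 39.2): continuation = e^(−0.12)·[0.6107·0.0000 + 0.3893·0.0000] = 0.0000; exercise value = 0.0000 ≤ continuation, so V_uu = 0.0000
Node ud (S = 19.6): continuation = e^(−0.12)·[0.6107·0.0000 + 0.3893·6.2800] = 2.1683; exercise value = 0.4000 ≤ continuation, so V_ud = 2.1683
Node dd (S = 9.8): continuation = e^(−0.12)·[0.6107·6.2800 + 0.3893·13.1400] = 7.9384; exercise value = 10.2000 > continuation, so V_dd = 10.2000 (exercise)
Node u (S = 28): continuation = e^(−0.12)·[0.6107·0.0000 + 0.3893·2.1683] = 0.7486; exercise value = 0.0000 ≤ continuation, so V_u = 0.7486
Node d (S = 14): continuation = e^(−0.12)·[0.6107·2.1683 + 0.3893·10.2000] = 4.6962; exercise value = 6.0000 > continuation, so V_d = 6.0000 (exercise)
Node 0 (S = 20): continuation = e^(−0.12)·[0.6107·0.7486 + 0.3893·6.0000] = 2.4771; exercise value = 0.0000 ≤ continuation, so V_0 = 2.4771

$2.48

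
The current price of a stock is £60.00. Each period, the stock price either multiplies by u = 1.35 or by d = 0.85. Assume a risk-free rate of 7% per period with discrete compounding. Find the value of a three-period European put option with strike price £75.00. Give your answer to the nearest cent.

Risk-neutral probability p = (1 + 0.07 − 0.85)/(1.35 − 0.85) = 0.2200/0.5000 = 0.4400
Terminal stock prices: S_uuu = 147.6, S_uud = 92.95, S_udd = 58.52, S_ddd = 36.85
Terminal payoffs (K − S): max(-72.62, 0) = 0, max(-17.95, 0) = 0, max(16.48, 0) = 16.48, max(38.15, 0) = 38.15
Node uu (S = 109.4): V_uu = 1/1.07·[0.4400·0.0000 + 0.5600·0.0000] = 0.0000
Node ud (S = 68.85): V_ud = 1/1.07·[0.4400·0.0000 + 0.5600·16.4775] = 8.6237
Node dd (S = 43.35): V_dd = 1/1.07·[0.4400·16.4775 + 0.5600·38.1525] = 26.7435
Node u (S = 81): V_u = 1/1.07·[0.4400·0.0000 + 0.5600·8.6237] = 4.5134
Node d (S = 51): V_d = 1/1.07·[0.4400·8.6237 + 0.5600·26.7435] = 17.5428
Node 0 (S = 60): V_0 = 1/1.07·[0.4400·4.5134 + 0.5600·17.5428] = 11.0372

£11.04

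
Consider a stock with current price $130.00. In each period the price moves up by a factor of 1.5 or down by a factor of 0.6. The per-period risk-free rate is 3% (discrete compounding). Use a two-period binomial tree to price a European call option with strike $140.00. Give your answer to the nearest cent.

$32.81

Risk-neutral probability p = (1 + 0.03 − 0.6)/(1.5 − 0.6) = 0.4300/0.9000 = 0.4778
Terminal stock prices: S_uu = 292.5, S_ud = 117, S_dd = 46.8
Terminal payoffs (S − K): max(152.5, 0) = 152.5, max(-23, 0) = 0, max(-93.2, 0) = 0
Node u (S = 195): V_u = 1/1.03·[0.4778·152.5000 + 0.5222·0.0000] = 70.7389
Node d (S = 78): V_d = 1/1.03·[0.4778·0.0000 + 0.5222·0.0000] = 0.0000
Node 0 (S = 130): V_0 = 1/1.03·[0.4778·70.7389 + 0.5222·0.0000] = 32.8131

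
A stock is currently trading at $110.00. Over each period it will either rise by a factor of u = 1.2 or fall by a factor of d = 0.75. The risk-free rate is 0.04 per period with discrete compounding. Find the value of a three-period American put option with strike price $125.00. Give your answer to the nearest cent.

$20.85

Risk-neutral probability p = (1 + 0.04 − 0.75)/(1.2 − 0.75) = 0.2900/0.4500 = 0.6444
Terminal stock prices: S_uuu = 190.1, S_uud = 118.8, S_udd = 74.25, S_ddd = 46.41
Terminal payoffs (K − S): max(-65.08, 0) = 0, max(6.2, 0) = 6.2, max(50.75, 0) = 50.75, max(78.59, 0) = 78.59
Node uu (S = 158.4): continuation = 1/1.04·[0.6444·0.0000 + 0.3556·6.2000] = 2.1197; exercise value = 0.0000 ≤ continuation, so V_uu = 2.1197
Node ud (S = 99): continuation = 1/1.04·[0.6444·6.2000 + 0.3556·50.7500] = 21.1923; exercise value = 26.0000 > continuation, so V_ud = 26.0000 (exercise)
Node dd (S = 61.88): continuation = 1/1.04·[0.6444·50.7500 + 0.3556·78.5938] = 58.3173; exercise value = 63.1250 > continuation, so V_dd = 63.1250 (exercise)
Node u (S = 132): continuation = 1/1.04·[0.6444·2.1197 + 0.3556·26.0000] = 10.2024; exercise value = 0.0000 ≤ continuation, so V_u = 10.2024
Node d (S = 82.5): continuation = 1/1.04·[0.6444·26.0000 + 0.3556·63.1250] = 37.6923; exercise value = 42.5000 > continuation, so V_d = 42.5000 (exercise)
Node 0 (S = 110): continuation = 1/1.04·[0.6444·10.2024 + 0.3556·42.5000] = 20.8519; exercise value = 15.0000 ≤ continuation, so V_0 = 20.8519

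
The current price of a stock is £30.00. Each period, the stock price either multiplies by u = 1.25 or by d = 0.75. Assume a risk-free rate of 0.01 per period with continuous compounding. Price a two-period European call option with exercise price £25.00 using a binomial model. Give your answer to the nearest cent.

Risk-neutral probability p = (e^0.01 − 0.75)/(1.25 − 0.75) = 0.2601/0.5000 = 0.5201
Terminal stock prices: S_uu = 46.88, S_ud = 28.12, S_dd = 16.88
Terminal payoffs (S − K): max(21.88, 0) = 21.88, max(3.125, 0) = 3.125, max(-8.125, 0) = 0
Node u (S = 37.5): V_u = e^(−0.01)·[0.5201·21.8750 + 0.4799·3.1250] = 12.7488
Node d (S = 22.5): V_d = e^(−0.01)·[0.5201·3.1250 + 0.4799·0.0000] = 1.6091
Node 0 (S = 30): V_0 = e^(−0.01)·[0.5201·12.7488 + 0.4799·1.6091] = 7.3292

£7.33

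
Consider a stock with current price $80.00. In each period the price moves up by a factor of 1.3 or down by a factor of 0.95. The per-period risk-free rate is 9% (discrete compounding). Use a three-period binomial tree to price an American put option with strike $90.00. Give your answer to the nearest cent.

$10.00

Risk-neutral probability p = (1 + 0.09 − 0.95)/(1.3 − 0.95) = 0.1400/0.3500 = 0.4000
Terminal stock prices: S_uuu = 175.8, S_uud = 128.4, S_udd = 93.86, S_ddd = 68.59
Terminal payoffs (K − S): max(-85.76, 0) = 0, max(-38.44, 0) = 0, max(-3.86, 0) = 0, max(21.41, 0) = 21.41
Node uu (S = 135.2): continuation = 1/1.09·[0.4000·0.0000 + 0.6000·0.0000] = 0.0000; exercise value = 0.0000 ≤ continuation, so V_uu = 0.0000
Node ud (S = 98.8): continuation = 1/1.09·[0.4000·0.0000 + 0.6000·0.0000] = 0.0000; exercise value = 0.0000 ≤ continuation, so V_ud = 0.0000
Node dd (S = 72.2): continuation = 1/1.09·[0.4000·0.0000 + 0.6000·21.4100] = 11.7853; exercise value = 17.8000 > continuation, so V_dd = 17.8000 (exercise)
Node u (S = 104): continuation = 1/1.09·[0.4000·0.0000 + 0.6000·0.0000] = 0.0000; exercise value = 0.0000 ≤ continuation, so V_u = 0.0000
Node d (S = 76): continuation = 1/1.09·[0.4000·0.0000 + 0.6000·17.8000] = 9.7982; exercise value = 14.0000 > continuation, so V_d = 14.0000 (exercise)
Node 0 (S = 80): continuation = 1/1.09·[0.4000·0.0000 + 0.6000·14.0000] = 7.7064; exercise value = 10.0000 > continuation, so V_0 = 10.0000 (exercise)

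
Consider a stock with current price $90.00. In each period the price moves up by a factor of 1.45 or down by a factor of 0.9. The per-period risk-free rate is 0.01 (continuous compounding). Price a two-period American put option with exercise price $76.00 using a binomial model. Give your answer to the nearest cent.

$1.94

Risk-neutral probability p = (e^0.01 − 0.9)/(1.45 − 0.9) = 0.1101/0.5500 = 0.2001
Terminal stock prices: S_uu = 189.2, S_ud = 117.5, S_dd = 72.9
Terminal payoffs (K − S): max(-113.2, 0) = 0, max(-41.45, 0) = 0, max(3.1, 0) = 3.1
Node u (S = 130.5): continuation = e^(−0.01)·[0.2001·0.0000 + 0.7999·0.0000] = 0.0000; exercise value = 0.0000 ≤ continuation, so V_u = 0.0000
Node d (S = 81): continuation = e^(−0.01)·[0.2001·0.0000 + 0.7999·3.1000] = 2.4550; exercise value = 0.0000 ≤ continuation, so V_d = 2.4550
Node 0 (S = 90): continuation = e^(−0.01)·[0.2001·0.0000 + 0.7999·2.4550] = 1.9443; exercise value = 0.0000 ≤ continuation, so V_0 = 1.9443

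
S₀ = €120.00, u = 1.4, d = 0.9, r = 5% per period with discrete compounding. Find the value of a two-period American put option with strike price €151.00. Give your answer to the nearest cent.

€31.00

Risk-neutral probability p = (1 + 0.05 − 0.9)/(1.4 − 0.9) = 0.1500/0.5000 = 0.3000
Terminal stock prices: S_uu = 235.2, S_ud = 151.2, S_dd = 97.2
Terminal payoffs (K − S): max(-84.2, 0) = 0, max(-0.2, 0) = 0, max(53.8, 0) = 53.8
Node u (S = 168): continuation = 1/1.05·[0.3000·0.0000 + 0.7000·0.0000] = 0.0000; exercise value = 0.0000 ≤ continuation, so V_u = 0.0000
Node d (S = 108): continuation = 1/1.05·[0.3000·0.0000 + 0.7000·53.8000] = 35.8667; exercise value = 43.0000 > continuation, so V_d = 43.0000 (exercise)
Node 0 (S = 120): continuation = 1/1.05·[0.3000·0.0000 + 0.7000·43.0000] = 28.6667; exercise value = 31.0000 > continuation, so V_0 = 31.0000 (exercise)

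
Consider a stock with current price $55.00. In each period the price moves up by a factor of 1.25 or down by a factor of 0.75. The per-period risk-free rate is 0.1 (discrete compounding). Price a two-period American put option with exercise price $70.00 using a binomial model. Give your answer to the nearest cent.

$15.00

Risk-neutral probability p = (1 + 0.1 − 0.75)/(1.25 − 0.75) = 0.3500/0.5000 = 0.7000
Terminal stock prices: S_uu = 85.94, S_ud = 51.56, S_dd = 30.94
Terminal payoffs (K − S): max(-15.94, 0) = 0, max(18.44, 0) = 18.44, max(39.06, 0) = 39.06
Node u (S = 68.75): continuation = 1/1.1·[0.7000·0.0000 + 0.3000·18.4375] = 5.0284; exercise value = 1.2500 ≤ continuation, so V_u = 5.0284
Node d (S = 41.25): continuation = 1/1.1·[0.7000·18.4375 + 0.3000·39.0625] = 22.3864; exercise value = 28.7500 > continuation, so V_d = 28.7500 (exercise)
Node 0 (S = 55): continuation = 1/1.1·[0.7000·5.0284 + 0.3000·28.7500] = 11.0408; exercise value = 15.0000 > continuation, so V_0 = 15.0000 (exercise)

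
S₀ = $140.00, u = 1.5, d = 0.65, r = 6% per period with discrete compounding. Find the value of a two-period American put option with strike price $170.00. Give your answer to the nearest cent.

Risk-neutral probability p = (1 + 0.06 − 0.65)/(1.5 − 0.65) = 0.4100/0.8500 = 0.4824
Terminal stock prices: S_uu = 315, S_ud = 136.5, S_dd = 59.15
Terminal payoffs (K − S): max(-145, 0) = 0, max(33.5, 0) = 33.5, max(110.8, 0) = 110.8
Node u (S = 210): continuation = 1/1.06·[0.4824·0.0000 + 0.5176·33.5000] = 16.3596; exercise value = 0.0000 ≤ continuation, so V_u = 16.3596
Node d (S = 91): continuation = 1/1.06·[0.4824·33.5000 + 0.5176·110.8500] = 69.3774; exercise value = 79.0000 > continuation, so V_d = 79.0000 (exercise)
Node 0 (S = 140): continuation = 1/1.06·[0.4824·16.3596 + 0.5176·79.0000] = 46.0238; exercise value = 30.0000 ≤ continuation, so V_0 = 46.0238

$46.02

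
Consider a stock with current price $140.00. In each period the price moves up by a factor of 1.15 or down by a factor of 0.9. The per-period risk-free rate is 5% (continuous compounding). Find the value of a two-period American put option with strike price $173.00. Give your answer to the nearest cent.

$33.00

Risk-neutral probability p = (e^0.05 − 0.9)/(1.15 − 0.9) = 0.1513/0.2500 = 0.6051
Terminal stock prices: S_uu = 185.1, S_ud = 144.9, S_dd = 113.4
Terminal payoffs (K − S): max(-12.15, 0) = 0, max(28.1, 0) = 28.1, max(59.6, 0) = 59.6
Node u (S = 161): continuation = e^(−0.05)·[0.6051·0.0000 + 0.3949·28.1000] = 10.5559; exercise value = 12.0000 > continuation, so V_u = 12.0000 (exercise)
Node d (S = 126): continuation = e^(−0.05)·[0.6051·28.1000 + 0.3949·59.6000] = 38.5627; exercise value = 47.0000 > continuation, so V_d = 47.0000 (exercise)
Node 0 (S = 140): continuation = e^(−0.05)·[0.6051·12.0000 + 0.3949·47.0000] = 24.5627; exercise value = 33.0000 > continuation, so V_0 = 33.0000 (exercise)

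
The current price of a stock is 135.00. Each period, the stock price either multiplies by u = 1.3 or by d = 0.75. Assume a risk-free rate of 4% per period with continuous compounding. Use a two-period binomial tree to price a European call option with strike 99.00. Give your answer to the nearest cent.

Risk-neutral probability p = (e^0.04 − 0.75)/(1.3 − 0.75) = 0.2908/0.5500 = 0.5287
Terminal stock prices: S_uu = 228.2, S_ud = 131.6, S_dd = 75.94
Terminal payoffs (S − K): max(129.2, 0) = 129.2, max(32.62, 0) = 32.62, max(-23.06, 0) = 0
Node u (S = 175.5): V_u = e^(−0.04)·[0.5287·129.1500 + 0.4713·32.6250] = 80.3818
Node d (S = 101.2): V_d = e^(−0.04)·[0.5287·32.6250 + 0.4713·0.0000] = 16.5740
Node 0 (S = 135): V_0 = e^(−0.04)·[0.5287·80.3818 + 0.4713·16.5740] = 48.3394

48.34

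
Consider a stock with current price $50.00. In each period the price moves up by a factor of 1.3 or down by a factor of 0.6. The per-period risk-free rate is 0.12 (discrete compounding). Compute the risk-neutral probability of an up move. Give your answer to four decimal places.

Risk-neutral probability p = (1 + 0.12 − 0.6)/(1.3 − 0.6) = 0.5200/0.7000 = 0.7429

p = 0.7429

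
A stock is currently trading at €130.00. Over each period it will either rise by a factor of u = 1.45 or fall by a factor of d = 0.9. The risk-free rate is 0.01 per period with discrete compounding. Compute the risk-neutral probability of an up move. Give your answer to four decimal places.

p = 0.2000

Risk-neutral probability p = (1 + 0.01 − 0.9)/(1.45 − 0.9) = 0.1100/0.5500 = 0.2000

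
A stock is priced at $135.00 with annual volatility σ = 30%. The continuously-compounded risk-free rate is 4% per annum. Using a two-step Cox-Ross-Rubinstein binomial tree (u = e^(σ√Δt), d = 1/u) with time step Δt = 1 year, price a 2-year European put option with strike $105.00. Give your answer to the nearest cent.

CRR parameters: u = e^(σ√Δt) = e^(0.3·√1) = 1.3499, d = 1/u = 0.7408
Per-period rate: rΔt = 0.04·1 = 0.04, so R = e^0.04 = 1.0408
Risk-neutral probability p = (e^0.04 − 0.7408)/(1.3499 − 0.7408) = 0.3000/0.6090 = 0.4926
Terminal stock prices: S_uu = 246, S_ud = 135, S_dd = 74.09
Terminal payoffs (K − S): max(-141, 0) = 0, max(-30, 0) = 0, max(30.91, 0) = 30.91
Node u (S = 182.2): V_u = e^(−0.04)·[0.4926·0.0000 + 0.5074·0.0000] = 0.0000
Node d (S = 100): V_d = e^(−0.04)·[0.4926·0.0000 + 0.5074·30.9104] = 15.0700
Node 0 (S = 135): V_0 = e^(−0.04)·[0.4926·0.0000 + 0.5074·15.0700] = 7.3472

$7.35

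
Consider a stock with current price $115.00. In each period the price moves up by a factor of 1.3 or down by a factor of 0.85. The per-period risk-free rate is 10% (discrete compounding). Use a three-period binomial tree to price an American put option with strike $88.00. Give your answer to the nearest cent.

Risk-neutral probability p = (1 + 0.1 − 0.85)/(1.3 − 0.85) = 0.2500/0.4500 = 0.5556
Terminal stock prices: S_uuu = 252.7, S_uud = 165.2, S_udd = 108, S_ddd = 70.62
Terminal payoffs (K − S): max(-164.7, 0) = 0, max(-77.2, 0) = 0, max(-20.01, 0) = 0, max(17.38, 0) = 17.38
Node uu (S = 194.4): continuation = 1/1.1·[0.5556·0.0000 + 0.4444·0.0000] = 0.0000; exercise value = 0.0000 ≤ continuation, so V_uu = 0.0000
Node ud (S = 127.1): continuation = 1/1.1·[0.5556·0.0000 + 0.4444·0.0000] = 0.0000; exercise value = 0.0000 ≤ continuation, so V_ud = 0.0000
Node dd (S = 83.09): continuation = 1/1.1·[0.5556·0.0000 + 0.4444·17.3756] = 7.0205; exercise value = 4.9125 ≤ continuation, so V_dd = 7.0205
Node u (S = 149.5): continuation = 1/1.1·[0.5556·0.0000 + 0.4444·0.0000] = 0.0000; exercise value = 0.0000 ≤ continuation, so V_u = 0.0000
Node d (S = 97.75): continuation = 1/1.1·[0.5556·0.0000 + 0.4444·7.0205] = 2.8365; exercise value = 0.0000 ≤ continuation, so V_d = 2.8365
Node 0 (S = 115): continuation = 1/1.1·[0.5556·0.0000 + 0.4444·2.8365] = 1.1461; exercise value = 0.0000 ≤ continuation, so V_0 = 1.1461

$1.15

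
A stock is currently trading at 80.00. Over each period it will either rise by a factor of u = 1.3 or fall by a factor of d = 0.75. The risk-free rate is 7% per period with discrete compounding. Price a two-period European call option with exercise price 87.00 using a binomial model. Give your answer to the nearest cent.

Risk-neutral probability p = (1 + 0.07 − 0.75)/(1.3 − 0.75) = 0.3200/0.5500 = 0.5818
Terminal stock prices: S_uu = 135.2, S_ud = 78, S_dd = 45
Terminal payoffs (S − K): max(48.2, 0) = 48.2, max(-9, 0) = 0, max(-42, 0) = 0
Node u (S = 104): V_u = 1/1.07·[0.5818·48.2000 + 0.4182·0.0000] = 26.2090
Node d (S = 60): V_d = 1/1.07·[0.5818·0.0000 + 0.4182·0.0000] = 0.0000
Node 0 (S = 80): V_0 = 1/1.07·[0.5818·26.2090 + 0.4182·0.0000] = 14.2513

14.25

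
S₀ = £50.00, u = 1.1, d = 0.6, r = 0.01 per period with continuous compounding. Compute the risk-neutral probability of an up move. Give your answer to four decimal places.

p = 0.8201

Risk-neutral probability p = (e^0.01 − 0.6)/(1.1 − 0.6) = 0.4101/0.5000 = 0.8201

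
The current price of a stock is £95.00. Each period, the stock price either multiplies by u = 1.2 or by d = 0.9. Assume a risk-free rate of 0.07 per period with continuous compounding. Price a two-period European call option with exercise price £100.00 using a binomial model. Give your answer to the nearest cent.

£11.68

Risk-neutral probability p = (e^0.07 − 0.9)/(1.2 − 0.9) = 0.1725/0.3000 = 0.5750
Terminal stock prices: S_uu = 136.8, S_ud = 102.6, S_dd = 76.95
Terminal payoffs (S − K): max(36.8, 0) = 36.8, max(2.6, 0) = 2.6, max(-23.05, 0) = 0
Node u (S = 114): V_u = e^(−0.07)·[0.5750·36.8000 + 0.4250·2.6000] = 20.7606
Node d (S = 85.5): V_d = e^(−0.07)·[0.5750·2.6000 + 0.4250·0.0000] = 1.3940
Node 0 (S = 95): V_0 = e^(−0.07)·[0.5750·20.7606 + 0.4250·1.3940] = 11.6832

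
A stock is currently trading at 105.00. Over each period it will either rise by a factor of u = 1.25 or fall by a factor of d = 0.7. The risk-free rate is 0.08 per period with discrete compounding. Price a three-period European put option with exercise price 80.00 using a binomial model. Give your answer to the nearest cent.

3.50

Risk-neutral probability p = (1 + 0.08 − 0.7)/(1.25 − 0.7) = 0.3800/0.5500 = 0.6909
Terminal stock prices: S_uuu = 205.1, S_uud = 114.8, S_udd = 64.31, S_ddd = 36.01
Terminal payoffs (K − S): max(-125.1, 0) = 0, max(-34.84, 0) = 0, max(15.69, 0) = 15.69, max(43.99, 0) = 43.99
Node uu (S = 164.1): V_uu = 1/1.08·[0.6909·0.0000 + 0.3091·0.0000] = 0.0000
Node ud (S = 91.88): V_ud = 1/1.08·[0.6909·0.0000 + 0.3091·15.6875] = 4.4897
Node dd (S = 51.45): V_dd = 1/1.08·[0.6909·15.6875 + 0.3091·43.9850] = 22.6241
Node u (S = 131.2): V_u = 1/1.08·[0.6909·0.0000 + 0.3091·4.4897] = 1.2849
Node d (S = 73.5): V_d = 1/1.08·[0.6909·4.4897 + 0.3091·22.6241] = 9.3471
Node 0 (S = 105): V_0 = 1/1.08·[0.6909·1.2849 + 0.3091·9.3471] = 3.4971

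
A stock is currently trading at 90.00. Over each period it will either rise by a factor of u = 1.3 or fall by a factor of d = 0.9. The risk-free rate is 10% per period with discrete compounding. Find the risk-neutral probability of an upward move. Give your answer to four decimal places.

p = 0.5000

Risk-neutral probability p = (1 + 0.1 − 0.9)/(1.3 − 0.9) = 0.2000/0.4000 = 0.5000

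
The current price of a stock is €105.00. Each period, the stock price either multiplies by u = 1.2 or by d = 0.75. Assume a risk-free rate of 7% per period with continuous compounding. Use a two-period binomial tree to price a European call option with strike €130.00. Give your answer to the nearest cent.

€9.47

Risk-neutral probability p = (e^0.07 − 0.75)/(1.2 − 0.75) = 0.3225/0.4500 = 0.7167
Terminal stock prices: S_uu = 151.2, S_ud = 94.5, S_dd = 59.06
Terminal payoffs (S − K): max(21.2, 0) = 21.2, max(-35.5, 0) = 0, max(-70.94, 0) = 0
Node u (S = 126): V_u = e^(−0.07)·[0.7167·21.2000 + 0.2833·0.0000] = 14.1665
Node d (S = 78.75): V_d = e^(−0.07)·[0.7167·0.0000 + 0.2833·0.0000] = 0.0000
Node 0 (S = 105): V_0 = e^(−0.07)·[0.7167·14.1665 + 0.2833·0.0000] = 9.4665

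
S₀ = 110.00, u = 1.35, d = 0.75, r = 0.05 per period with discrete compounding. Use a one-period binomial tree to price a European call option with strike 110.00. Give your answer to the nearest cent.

Risk-neutral probability p = (1 + 0.05 − 0.75)/(1.35 − 0.75) = 0.3000/0.6000 = 0.5000
Terminal stock prices: S_u = 148.5, S_d = 82.5
Terminal payoffs (S − K): max(38.5, 0) = 38.5, max(-27.5, 0) = 0
Node 0 (S = 110): V_0 = 1/1.05·[0.5000·38.5000 + 0.5000·0.0000] = 18.3333

18.33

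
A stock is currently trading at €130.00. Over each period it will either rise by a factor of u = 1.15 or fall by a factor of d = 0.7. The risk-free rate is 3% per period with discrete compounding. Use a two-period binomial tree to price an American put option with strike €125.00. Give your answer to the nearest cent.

€12.55

Risk-neutral probability p = (1 + 0.03 − 0.7)/(1.15 − 0.7) = 0.3300/0.4500 = 0.7333
Terminal stock prices: S_uu = 171.9, S_ud = 104.6, S_dd = 63.7
Terminal payoffs (K − S): max(-46.92, 0) = 0, max(20.35, 0) = 20.35, max(61.3, 0) = 61.3
Node u (S = 149.5): continuation = 1/1.03·[0.7333·0.0000 + 0.2667·20.3500] = 5.2686; exercise value = 0.0000 ≤ continuation, so V_u = 5.2686
Node d (S = 91): continuation = 1/1.03·[0.7333·20.3500 + 0.2667·61.3000] = 30.3592; exercise value = 34.0000 > continuation, so V_d = 34.0000 (exercise)
Node 0 (S = 130): continuation = 1/1.03·[0.7333·5.2686 + 0.2667·34.0000] = 12.5537; exercise value = 0.0000 ≤ continuation, so V_0 = 12.5537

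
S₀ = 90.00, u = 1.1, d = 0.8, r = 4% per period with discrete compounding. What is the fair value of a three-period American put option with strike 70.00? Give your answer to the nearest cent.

0.84

Risk-neutral probability p = (1 + 0.04 − 0.8)/(1.1 − 0.8) = 0.2400/0.3000 = 0.8000
Terminal stock prices: S_uuu = 119.8, S_uud = 87.12, S_udd = 63.36, S_ddd = 46.08
Terminal payoffs (K − S): max(-49.79, 0) = 0, max(-17.12, 0) = 0, max(6.64, 0) = 6.64, max(23.92, 0) = 23.92
Node uu (S = 108.9): continuation = 1/1.04·[0.8000·0.0000 + 0.2000·0.0000] = 0.0000; exercise value = 0.0000 ≤ continuation, so V_uu = 0.0000
Node ud (S = 79.2): continuation = 1/1.04·[0.8000·0.0000 + 0.2000·6.6400] = 1.2769; exercise value = 0.0000 ≤ continuation, so V_ud = 1.2769
Node dd (S = 57.6): continuation = 1/1.04·[0.8000·6.6400 + 0.2000·23.9200] = 9.7077; exercise value = 12.4000 > continuation, so V_dd = 12.4000 (exercise)
Node u (S = 99): continuation = 1/1.04·[0.8000·0.0000 + 0.2000·1.2769] = 0.2456; exercise value = 0.0000 ≤ continuation, so V_u = 0.2456
Node d (S = 72): continuation = 1/1.04·[0.8000·1.2769 + 0.2000·12.4000] = 3.3669; exercise value = 0.0000 ≤ continuation, so V_d = 3.3669
Node 0 (S = 90): continuation = 1/1.04·[0.8000·0.2456 + 0.2000·3.3669] = 0.8364; exercise value = 0.0000 ≤ continuation, so V_0 = 0.8364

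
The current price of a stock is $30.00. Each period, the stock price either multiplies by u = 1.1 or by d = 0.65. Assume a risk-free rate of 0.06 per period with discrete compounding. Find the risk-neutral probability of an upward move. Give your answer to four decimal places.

p = 0.9111

Risk-neutral probability p = (1 + 0.06 − 0.65)/(1.1 − 0.65) = 0.4100/0.4500 = 0.9111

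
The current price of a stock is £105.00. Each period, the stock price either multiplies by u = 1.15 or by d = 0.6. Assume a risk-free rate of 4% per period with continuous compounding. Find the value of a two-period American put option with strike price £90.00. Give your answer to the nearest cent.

£7.73

Risk-neutral probability p = (e^0.04 − 0.6)/(1.15 − 0.6) = 0.4408/0.5500 = 0.8015
Terminal stock prices: S_uu = 138.9, S_ud = 72.45, S_dd = 37.8
Terminal payoffs (K − S): max(-48.86, 0) = 0, max(17.55, 0) = 17.55, max(52.2, 0) = 52.2
Node u (S = 120.7): continuation = e^(−0.04)·[0.8015·0.0000 + 0.1985·17.5500] = 3.3475; exercise value = 0.0000 ≤ continuation, so V_u = 3.3475
Node d (S = 63): continuation = e^(−0.04)·[0.8015·17.5500 + 0.1985·52.2000] = 23.4710; exercise value = 27.0000 > continuation, so V_d = 27.0000 (exercise)
Node 0 (S = 105): continuation = e^(−0.04)·[0.8015·3.3475 + 0.1985·27.0000] = 7.7278; exercise value = 0.0000 ≤ continuation, so V_0 = 7.7278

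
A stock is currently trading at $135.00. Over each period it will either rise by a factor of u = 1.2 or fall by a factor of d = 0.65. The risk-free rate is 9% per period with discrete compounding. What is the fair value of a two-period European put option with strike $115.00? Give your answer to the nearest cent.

$4.56

Risk-neutral probability p = (1 + 0.09 − 0.65)/(1.2 − 0.65) = 0.4400/0.5500 = 0.8000
Terminal stock prices: S_uu = 194.4, S_ud = 105.3, S_dd = 57.04
Terminal payoffs (K − S): max(-79.4, 0) = 0, max(9.7, 0) = 9.7, max(57.96, 0) = 57.96
Node u (S = 162): V_u = 1/1.09·[0.8000·0.0000 + 0.2000·9.7000] = 1.7798
Node d (S = 87.75): V_d = 1/1.09·[0.8000·9.7000 + 0.2000·57.9625] = 17.7546
Node 0 (S = 135): V_0 = 1/1.09·[0.8000·1.7798 + 0.2000·17.7546] = 4.5640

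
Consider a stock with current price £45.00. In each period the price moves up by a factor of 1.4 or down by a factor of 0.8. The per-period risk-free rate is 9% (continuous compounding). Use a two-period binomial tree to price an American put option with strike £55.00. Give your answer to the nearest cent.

Risk-neutral probability p = (e^0.09 − 0.8)/(1.4 − 0.8) = 0.2942/0.6000 = 0.4903
Terminal stock prices: S_uu = 88.2, S_ud = 50.4, S_dd = 28.8
Terminal payoffs (K − S): max(-33.2, 0) = 0, max(4.6, 0) = 4.6, max(26.2, 0) = 26.2
Node u (S = 63): continuation = e^(−0.09)·[0.4903·0.0000 + 0.5097·4.6000] = 2.1429; exercise value = 0.0000 ≤ continuation, so V_u = 2.1429
Node d (S = 36): continuation = e^(−0.09)·[0.4903·4.6000 + 0.5097·26.2000] = 14.2662; exercise value = 19.0000 > continuation, so V_d = 19.0000 (exercise)
Node 0 (S = 45): continuation = e^(−0.09)·[0.4903·2.1429 + 0.5097·19.0000] = 9.8111; exercise value = 10.0000 > continuation, so V_0 = 10.0000 (exercise)

£10.00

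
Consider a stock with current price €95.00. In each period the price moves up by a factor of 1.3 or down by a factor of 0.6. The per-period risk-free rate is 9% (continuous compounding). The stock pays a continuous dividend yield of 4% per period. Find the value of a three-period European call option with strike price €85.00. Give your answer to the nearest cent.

€29.14

Per-period risk-free factor R = e^0.09 = 1.0942; dividend-adjusted growth = e^(0.09−0.04) = 1.0513.
Risk-neutral probability p = (1.0513 − 0.6)/(1.3 − 0.6) = 0.4513/0.7000 = 0.6447
Terminal stock prices: S_uuu = 208.7, S_uud = 96.33, S_udd = 44.46, S_ddd = 20.52
Terminal payoffs (S − K): max(123.7, 0) = 123.7, max(11.33, 0) = 11.33, max(-40.54, 0) = 0, max(-64.48, 0) = 0
Node uu (S = 160.6): V_uu = e^(−0.09)·[0.6447·123.7150 + 0.3553·11.3300] = 76.5706
Node ud (S = 74.1): V_ud = e^(−0.09)·[0.6447·11.3300 + 0.3553·0.0000] = 6.6755
Node dd (S = 34.2): V_dd = e^(−0.09)·[0.6447·0.0000 + 0.3553·0.0000] = 0.0000
Node u (S = 123.5): V_u = e^(−0.09)·[0.6447·76.5706 + 0.3553·6.6755] = 47.2822
Node d (S = 57): V_d = e^(−0.09)·[0.6447·6.6755 + 0.3553·0.0000] = 3.9331
Node 0 (S = 95): V_0 = e^(−0.09)·[0.6447·47.2822 + 0.3553·3.9331] = 29.1353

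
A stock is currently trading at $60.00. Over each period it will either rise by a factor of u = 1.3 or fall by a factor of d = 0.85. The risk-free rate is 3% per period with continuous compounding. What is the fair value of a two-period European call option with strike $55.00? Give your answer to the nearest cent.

Risk-neutral probability p = (e^0.03 − 0.85)/(1.3 − 0.85) = 0.1805/0.4500 = 0.4010
Terminal stock prices: S_uu = 101.4, S_ud = 66.3, S_dd = 43.35
Terminal payoffs (S − K): max(46.4, 0) = 46.4, max(11.3, 0) = 11.3, max(-11.65, 0) = 0
Node u (S = 78): V_u = e^(−0.03)·[0.4010·46.4000 + 0.5990·11.3000] = 24.6255
Node d (S = 51): V_d = e^(−0.03)·[0.4010·11.3000 + 0.5990·0.0000] = 4.3975
Node 0 (S = 60): V_0 = e^(−0.03)·[0.4010·24.6255 + 0.5990·4.3975] = 12.1394

$12.14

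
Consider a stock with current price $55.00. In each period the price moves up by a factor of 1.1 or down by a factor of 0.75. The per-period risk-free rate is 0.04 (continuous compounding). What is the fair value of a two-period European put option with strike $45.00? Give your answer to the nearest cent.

$0.37

Risk-neutral probability p = (e^0.04 − 0.75)/(1.1 − 0.75) = 0.2908/0.3500 = 0.8309
Terminal stock prices: S_uu = 66.55, S_ud = 45.38, S_dd = 30.94
Terminal payoffs (K − S): max(-21.55, 0) = 0, max(-0.375, 0) = 0, max(14.06, 0) = 14.06
Node u (S = 60.5): V_u = e^(−0.04)·[0.8309·0.0000 + 0.1691·0.0000] = 0.0000
Node d (S = 41.25): V_d = e^(−0.04)·[0.8309·0.0000 + 0.1691·14.0625] = 2.2849
Node 0 (S = 55): V_0 = e^(−0.04)·[0.8309·0.0000 + 0.1691·2.2849] = 0.3713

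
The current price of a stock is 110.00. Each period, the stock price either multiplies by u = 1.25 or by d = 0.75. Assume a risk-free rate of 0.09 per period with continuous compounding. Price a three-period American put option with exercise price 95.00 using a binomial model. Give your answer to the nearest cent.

4.49

Risk-neutral probability p = (e^0.09 − 0.75)/(1.25 − 0.75) = 0.3442/0.5000 = 0.6883
Terminal stock prices: S_uuu = 214.8, S_uud = 128.9, S_udd = 77.34, S_ddd = 46.41
Terminal payoffs (K − S): max(-119.8, 0) = 0, max(-33.91, 0) = 0, max(17.66, 0) = 17.66, max(48.59, 0) = 48.59
Node uu (S = 171.9): continuation = e^(−0.09)·[0.6883·0.0000 + 0.3117·0.0000] = 0.0000; exercise value = 0.0000 ≤ continuation, so V_uu = 0.0000
Node ud (S = 103.1): continuation = e^(−0.09)·[0.6883·0.0000 + 0.3117·17.6562] = 5.0290; exercise value = 0.0000 ≤ continuation, so V_ud = 5.0290
Node dd (S = 61.88): continuation = e^(−0.09)·[0.6883·17.6562 + 0.3117·48.5938] = 24.9485; exercise value = 33.1250 > continuation, so V_dd = 33.1250 (exercise)
Node u (S = 137.5): continuation = e^(−0.09)·[0.6883·0.0000 + 0.3117·5.0290] = 1.4324; exercise value = 0.0000 ≤ continuation, so V_u = 1.4324
Node d (S = 82.5): continuation = e^(−0.09)·[0.6883·5.0290 + 0.3117·33.1250] = 12.5987; exercise value = 12.5000 ≤ continuation, so V_d = 12.5987
Node 0 (S = 110): continuation = e^(−0.09)·[0.6883·1.4324 + 0.3117·12.5987] = 4.4896; exercise value = 0.0000 ≤ continuation, so V_0 = 4.4896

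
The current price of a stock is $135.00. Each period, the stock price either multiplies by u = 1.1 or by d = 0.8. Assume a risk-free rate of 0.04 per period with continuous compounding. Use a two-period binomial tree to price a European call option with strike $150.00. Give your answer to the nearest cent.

$7.94

Risk-neutral probability p = (e^0.04 − 0.8)/(1.1 − 0.8) = 0.2408/0.3000 = 0.8027
Terminal stock prices: S_uu = 163.4, S_ud = 118.8, S_dd = 86.4
Terminal payoffs (S − K): max(13.35, 0) = 13.35, max(-31.2, 0) = 0, max(-63.6, 0) = 0
Node u (S = 148.5): V_u = e^(−0.04)·[0.8027·13.3500 + 0.1973·0.0000] = 10.2959
Node d (S = 108): V_d = e^(−0.04)·[0.8027·0.0000 + 0.1973·0.0000] = 0.0000
Node 0 (S = 135): V_0 = e^(−0.04)·[0.8027·10.2959 + 0.1973·0.0000] = 7.9405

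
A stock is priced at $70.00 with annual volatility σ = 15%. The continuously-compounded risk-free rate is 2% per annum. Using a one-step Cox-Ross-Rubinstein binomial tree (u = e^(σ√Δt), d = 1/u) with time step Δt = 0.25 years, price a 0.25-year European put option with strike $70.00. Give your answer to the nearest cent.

CRR parameters: u = e^(σ√Δt) = e^(0.15·√0.25) = 1.0779, d = 1/u = 0.9277
Per-period rate: rΔt = 0.02·0.25 = 0.005, so R = e^0.005 = 1.0050
Risk-neutral probability p = (e^0.005 − 0.9277)/(1.0779 − 0.9277) = 0.0773/0.1501 = 0.5146
Terminal stock prices: S_u = 75.45, S_d = 64.94
Terminal payoffs (K − S): max(-5.452, 0) = 0, max(5.058, 0) = 5.058
Node 0 (S = 70): V_0 = e^(−0.005)·[0.5146·0.0000 + 0.4854·5.0580] = 2.4427

$2.44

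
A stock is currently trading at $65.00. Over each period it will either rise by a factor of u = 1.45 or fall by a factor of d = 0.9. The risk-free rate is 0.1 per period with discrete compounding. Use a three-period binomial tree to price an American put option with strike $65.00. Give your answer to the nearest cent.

$4.13

Risk-neutral probability p = (1 + 0.1 − 0.9)/(1.45 − 0.9) = 0.2000/0.5500 = 0.3636
Terminal stock prices: S_uuu = 198.2, S_uud = 123, S_udd = 76.34, S_ddd = 47.39
Terminal payoffs (K − S): max(-133.2, 0) = 0, max(-58, 0) = 0, max(-11.34, 0) = 0, max(17.61, 0) = 17.61
Node uu (S = 136.7): continuation = 1/1.1·[0.3636·0.0000 + 0.6364·0.0000] = 0.0000; exercise value = 0.0000 ≤ continuation, so V_uu = 0.0000
Node ud (S = 84.83): continuation = 1/1.1·[0.3636·0.0000 + 0.6364·0.0000] = 0.0000; exercise value = 0.0000 ≤ continuation, so V_ud = 0.0000
Node dd (S = 52.65): continuation = 1/1.1·[0.3636·0.0000 + 0.6364·17.6150] = 10.1905; exercise value = 12.3500 > continuation, so V_dd = 12.3500 (exercise)
Node u (S = 94.25): continuation = 1/1.1·[0.3636·0.0000 + 0.6364·0.0000] = 0.0000; exercise value = 0.0000 ≤ continuation, so V_u = 0.0000
Node d (S = 58.5): continuation = 1/1.1·[0.3636·0.0000 + 0.6364·12.3500] = 7.1446; exercise value = 6.5000 ≤ continuation, so V_d = 7.1446
Node 0 (S = 65): continuation = 1/1.1·[0.3636·0.0000 + 0.6364·7.1446] = 4.1333; exercise value = 0.0000 ≤ continuation, so V_0 = 4.1333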